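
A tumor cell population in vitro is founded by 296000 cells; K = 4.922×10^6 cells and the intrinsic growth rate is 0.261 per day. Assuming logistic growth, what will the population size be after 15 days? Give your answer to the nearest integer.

3752559 cells

A = (K − N₀)/N₀ = (4.922×10^6 − 296000)/296000 = 15.628.
N(t) = K/(1 + A·e^(−rt)) = 4.922×10^6/(1 + 15.628×e^(−0.261×15)).
e^(−3.915) = 0.019941; denominator = 1 + 15.628×0.019941 = 1.3116.
N = 4.922×10^6/1.3116 = 3.752559×10^6.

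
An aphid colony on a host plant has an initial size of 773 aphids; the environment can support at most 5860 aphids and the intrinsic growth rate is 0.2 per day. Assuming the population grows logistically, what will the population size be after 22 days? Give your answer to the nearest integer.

5422 aphids

A = (K − N₀)/N₀ = (5860 − 773)/773 = 6.5809.
N(t) = K/(1 + A·e^(−rt)) = 5860/(1 + 6.5809×e^(−0.2×22)).
e^(−4.4) = 0.012277; denominator = 1 + 6.5809×0.012277 = 1.0808.
N = 5860/1.0808 = 5421.93.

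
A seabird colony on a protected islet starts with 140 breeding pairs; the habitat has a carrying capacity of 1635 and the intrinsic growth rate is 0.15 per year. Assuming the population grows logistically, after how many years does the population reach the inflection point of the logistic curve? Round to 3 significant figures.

15.8 years

Logistic growth is fastest at N = K/2 = 817.5.
A = (K − N₀)/N₀ = 10.679. Set K/(1 + A·e^(−rt)) = K/2 → A·e^(−rt) = 1.
e^(−0.15t) = 1/10.679 = 0.0936455, so t = ln(10.679)/0.15 = 2.3682/0.15 = 15.788.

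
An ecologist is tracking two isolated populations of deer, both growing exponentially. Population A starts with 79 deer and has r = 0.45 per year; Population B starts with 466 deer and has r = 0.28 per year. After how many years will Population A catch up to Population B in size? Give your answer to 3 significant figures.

10.4 years

Set 79·e^(0.45t) = 466·e^(0.28t).
e^((0.45 − 0.28)t) = 466/79 → e^(0.17·t) = 5.8987.
0.17·t = ln(5.8987) = 1.7747, so t = 1.7747/0.17 = 10.44.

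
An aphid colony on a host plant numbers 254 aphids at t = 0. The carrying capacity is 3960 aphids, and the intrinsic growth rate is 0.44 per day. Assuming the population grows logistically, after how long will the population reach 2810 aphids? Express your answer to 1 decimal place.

A = (K − N₀)/N₀ = (3960 − 254)/254 = 14.591.
Solve 3960/(1 + 14.591·e^(−0.44t)) = 2810: 1 + 14.591·e^(−0.44t) = 1.4093, so e^(−0.44t) = 0.0280492.
−0.44·t = ln(0.0280492) = -3.5738, so t = 3.5738/0.44 = 8.1223.

8.1 days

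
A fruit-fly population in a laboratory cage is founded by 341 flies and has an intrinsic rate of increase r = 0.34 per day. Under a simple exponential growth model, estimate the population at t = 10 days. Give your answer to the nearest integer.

10218 flies

N(t) = N₀·e^(rt) = 341 × e^(0.34×10) = 341 × e^3.4.
e^3.4 ≈ 29.964, so N ≈ 341 × 29.964 = 10217.8.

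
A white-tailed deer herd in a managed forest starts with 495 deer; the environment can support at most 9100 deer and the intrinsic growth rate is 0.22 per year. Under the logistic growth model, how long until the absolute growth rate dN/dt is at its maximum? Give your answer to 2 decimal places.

12.98 years

Logistic growth is fastest at N = K/2 = 4550.
A = (K − N₀)/N₀ = 17.384. Set K/(1 + A·e^(−rt)) = K/2 → A·e^(−rt) = 1.
e^(−0.22t) = 1/17.384 = 0.0575247, so t = ln(17.384)/0.22 = 2.8555/0.22 = 12.98.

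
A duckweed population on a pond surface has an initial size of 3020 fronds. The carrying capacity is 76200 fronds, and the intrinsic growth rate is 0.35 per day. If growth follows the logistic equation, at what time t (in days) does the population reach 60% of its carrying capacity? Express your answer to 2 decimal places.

A = (K − N₀)/N₀ = (76200 − 3020)/3020 = 24.232.
Solve 76200/(1 + 24.232·e^(−0.35t)) = 45720: 1 + 24.232·e^(−0.35t) = 1.6667, so e^(−0.35t) = 0.0275121.
−0.35·t = ln(0.0275121) = -3.5931, so t = 3.5931/0.35 = 10.266.

10.27 days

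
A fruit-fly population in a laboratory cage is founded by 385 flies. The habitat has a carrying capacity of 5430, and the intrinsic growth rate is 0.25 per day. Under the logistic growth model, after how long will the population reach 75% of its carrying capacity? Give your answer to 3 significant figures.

14.7 days

A = (K − N₀)/N₀ = (5430 − 385)/385 = 13.104.
Solve 5430/(1 + 13.104·e^(−0.25t)) = 4072.5: 1 + 13.104·e^(−0.25t) = 1.3333, so e^(−0.25t) = 0.0254377.
−0.25·t = ln(0.0254377) = -3.6715, so t = 3.6715/0.25 = 14.686.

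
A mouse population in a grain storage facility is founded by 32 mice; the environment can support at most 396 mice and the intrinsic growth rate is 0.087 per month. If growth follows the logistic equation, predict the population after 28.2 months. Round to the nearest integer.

A = (K − N₀)/N₀ = (396 − 32)/32 = 11.375.
N(t) = K/(1 + A·e^(−rt)) = 396/(1 + 11.375×e^(−0.087×28.2)).
e^(−2.453) = 0.086001; denominator = 1 + 11.375×0.086001 = 1.9783.
N = 396/1.9783 = 200.176.

200 mice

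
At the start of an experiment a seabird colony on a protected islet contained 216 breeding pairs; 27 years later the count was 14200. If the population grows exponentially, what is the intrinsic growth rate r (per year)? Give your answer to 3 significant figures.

From N(t) = N₀·e^(rt): e^(r·27) = 14200/216 = 65.741.
r·27 = ln(65.741) = 4.1857, so r = 4.1857/27 = 0.15503.

0.155 per year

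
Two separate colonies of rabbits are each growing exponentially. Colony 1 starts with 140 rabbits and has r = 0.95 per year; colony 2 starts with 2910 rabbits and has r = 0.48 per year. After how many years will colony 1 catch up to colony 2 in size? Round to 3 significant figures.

Set 140·e^(0.95t) = 2910·e^(0.48t).
e^((0.95 − 0.48)t) = 2910/140 → e^(0.47·t) = 20.786.
0.47·t = ln(20.786) = 3.0343, so t = 3.0343/0.47 = 6.4559.

6.46 years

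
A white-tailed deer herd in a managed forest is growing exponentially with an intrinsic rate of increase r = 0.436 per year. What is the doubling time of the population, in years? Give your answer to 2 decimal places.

1.59 years

Doubling time t_d = ln(2)/r = 0.6931/0.436 = 1.5898.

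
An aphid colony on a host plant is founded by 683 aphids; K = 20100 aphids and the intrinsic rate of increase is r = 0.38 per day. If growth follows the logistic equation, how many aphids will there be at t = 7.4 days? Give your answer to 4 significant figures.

A = (K − N₀)/N₀ = (20100 − 683)/683 = 28.429.
N(t) = K/(1 + A·e^(−rt)) = 20100/(1 + 28.429×e^(−0.38×7.4)).
e^(−2.812) = 0.060085; denominator = 1 + 28.429×0.060085 = 2.7081.
N = 20100/2.7081 = 7422.05.

7422 aphids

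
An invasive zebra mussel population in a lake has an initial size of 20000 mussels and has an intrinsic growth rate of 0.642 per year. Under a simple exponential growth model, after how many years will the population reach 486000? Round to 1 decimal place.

5.0 years

Set N₀·e^(rt) = 486000: e^(0.642·t) = 486000/20000 = 24.3.
0.642·t = ln(24.3) = 3.1905, so t = 3.1905/0.642 = 4.9696.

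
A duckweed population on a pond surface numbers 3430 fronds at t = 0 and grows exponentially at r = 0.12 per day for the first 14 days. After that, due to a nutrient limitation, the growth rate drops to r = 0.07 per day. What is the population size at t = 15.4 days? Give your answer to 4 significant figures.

20300 fronds

Phase 1: N(14) = 3430·e^(0.12×14) = 3430·e^1.68 = 18403.9.
Phase 2 runs for 15.4 − 14 = 1.4 days at r = 0.07.
N(15.4) = 18403.9·e^(0.07×1.4) = 18403.9·e^0.098 = 20298.8.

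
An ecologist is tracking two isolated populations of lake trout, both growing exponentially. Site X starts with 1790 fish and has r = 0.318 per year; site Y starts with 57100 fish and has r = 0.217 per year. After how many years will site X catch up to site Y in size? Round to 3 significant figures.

34.3 years

Set 1790·e^(0.318t) = 57100·e^(0.217t).
e^((0.318 − 0.217)t) = 57100/1790 → e^(0.101·t) = 31.899.
0.101·t = ln(31.899) = 3.4626, so t = 3.4626/0.101 = 34.283.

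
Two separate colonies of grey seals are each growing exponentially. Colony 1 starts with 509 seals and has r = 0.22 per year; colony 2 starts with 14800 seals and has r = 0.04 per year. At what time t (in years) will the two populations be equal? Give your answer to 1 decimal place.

18.7 years

Set 509·e^(0.22t) = 14800·e^(0.04t).
e^((0.22 − 0.04)t) = 14800/509 → e^(0.18·t) = 29.077.
0.18·t = ln(29.077) = 3.3699, so t = 3.3699/0.18 = 18.722.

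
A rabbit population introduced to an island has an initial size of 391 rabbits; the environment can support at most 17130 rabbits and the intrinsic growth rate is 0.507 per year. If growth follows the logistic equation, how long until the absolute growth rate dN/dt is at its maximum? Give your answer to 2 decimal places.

Logistic growth is fastest at N = K/2 = 8565.
A = (K − N₀)/N₀ = 42.811. Set K/(1 + A·e^(−rt)) = K/2 → A·e^(−rt) = 1.
e^(−0.507t) = 1/42.811 = 0.0233586, so t = ln(42.811)/0.507 = 3.7568/0.507 = 7.4098.

7.41 years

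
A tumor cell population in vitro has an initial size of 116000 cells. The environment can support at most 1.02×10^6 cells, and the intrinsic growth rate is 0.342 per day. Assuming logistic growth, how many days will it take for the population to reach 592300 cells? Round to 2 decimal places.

6.96 days

A = (K − N₀)/N₀ = (1.02×10^6 − 116000)/116000 = 7.7931.
Solve 1.02×10^6/(1 + 7.7931·e^(−0.342t)) = 592300: 1 + 7.7931·e^(−0.342t) = 1.7221, so e^(−0.342t) = 0.0926589.
−0.342·t = ln(0.0926589) = -2.3788, so t = 2.3788/0.342 = 6.9556.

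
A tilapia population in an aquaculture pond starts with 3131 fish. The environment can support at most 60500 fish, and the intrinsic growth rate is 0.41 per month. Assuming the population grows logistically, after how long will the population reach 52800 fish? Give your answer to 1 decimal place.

11.8 months

A = (K − N₀)/N₀ = (60500 − 3131)/3131 = 18.323.
Solve 60500/(1 + 18.323·e^(−0.41t)) = 52800: 1 + 18.323·e^(−0.41t) = 1.1458, so e^(−0.41t) = 0.00795907.
−0.41·t = ln(0.00795907) = -4.8334, so t = 4.8334/0.41 = 11.789.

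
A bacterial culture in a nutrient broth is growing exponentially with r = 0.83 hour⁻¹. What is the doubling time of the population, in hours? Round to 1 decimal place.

0.8 hours

Doubling time t_d = ln(2)/r = 0.6931/0.83 = 0.83512.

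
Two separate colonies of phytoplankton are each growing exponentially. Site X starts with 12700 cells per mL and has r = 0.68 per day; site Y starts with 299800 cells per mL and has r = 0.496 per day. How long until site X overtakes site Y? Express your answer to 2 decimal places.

Set 12700·e^(0.68t) = 299800·e^(0.496t).
e^((0.68 − 0.496)t) = 299800/12700 → e^(0.184·t) = 23.606.
0.184·t = ln(23.606) = 3.1615, so t = 3.1615/0.184 = 17.182.

17.18 days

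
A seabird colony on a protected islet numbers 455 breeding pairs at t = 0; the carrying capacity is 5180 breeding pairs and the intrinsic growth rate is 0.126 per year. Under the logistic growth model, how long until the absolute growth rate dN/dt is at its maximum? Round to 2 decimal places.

18.57 years

Logistic growth is fastest at N = K/2 = 2590.
A = (K − N₀)/N₀ = 10.385. Set K/(1 + A·e^(−rt)) = K/2 → A·e^(−rt) = 1.
e^(−0.126t) = 1/10.385 = 0.0962963, so t = ln(10.385)/0.126 = 2.3403/0.126 = 18.574.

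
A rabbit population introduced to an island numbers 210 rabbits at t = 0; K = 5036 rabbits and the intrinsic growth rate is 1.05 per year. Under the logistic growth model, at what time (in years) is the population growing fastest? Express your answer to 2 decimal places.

Logistic growth is fastest at N = K/2 = 2518.
A = (K − N₀)/N₀ = 22.981. Set K/(1 + A·e^(−rt)) = K/2 → A·e^(−rt) = 1.
e^(−1.05t) = 1/22.981 = 0.0435143, so t = ln(22.981)/1.05 = 3.1347/1.05 = 2.9854.

2.99 years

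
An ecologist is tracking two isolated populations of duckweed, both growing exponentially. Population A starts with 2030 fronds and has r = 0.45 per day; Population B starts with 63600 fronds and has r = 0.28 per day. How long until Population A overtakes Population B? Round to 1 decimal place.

20.3 days

Set 2030·e^(0.45t) = 63600·e^(0.28t).
e^((0.45 − 0.28)t) = 63600/2030 → e^(0.17·t) = 31.33.
0.17·t = ln(31.33) = 3.4446, so t = 3.4446/0.17 = 20.262.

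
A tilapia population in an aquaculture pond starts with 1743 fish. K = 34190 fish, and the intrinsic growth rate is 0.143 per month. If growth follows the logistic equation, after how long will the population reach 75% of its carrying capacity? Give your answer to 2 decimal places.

28.13 months

A = (K − N₀)/N₀ = (34190 − 1743)/1743 = 18.616.
Solve 34190/(1 + 18.616·e^(−0.143t)) = 25642.5: 1 + 18.616·e^(−0.143t) = 1.3333, so e^(−0.143t) = 0.0179061.
−0.143·t = ln(0.0179061) = -4.0226, so t = 4.0226/0.143 = 28.13.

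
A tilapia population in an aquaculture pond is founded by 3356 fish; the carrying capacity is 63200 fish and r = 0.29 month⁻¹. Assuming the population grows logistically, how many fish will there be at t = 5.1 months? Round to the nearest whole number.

12482 fish

A = (K − N₀)/N₀ = (63200 − 3356)/3356 = 17.832.
N(t) = K/(1 + A·e^(−rt)) = 63200/(1 + 17.832×e^(−0.29×5.1)).
e^(−1.479) = 0.22787; denominator = 1 + 17.832×0.22787 = 5.0633.
N = 63200/5.0633 = 12482.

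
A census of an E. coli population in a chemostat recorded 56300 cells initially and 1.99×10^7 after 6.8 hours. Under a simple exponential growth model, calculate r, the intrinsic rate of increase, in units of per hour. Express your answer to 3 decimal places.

From N(t) = N₀·e^(rt): e^(r·6.8) = 1.99×10^7/56300 = 353.46.
r·6.8 = ln(353.46) = 5.8678, so r = 5.8678/6.8 = 0.86291.

0.863 per hour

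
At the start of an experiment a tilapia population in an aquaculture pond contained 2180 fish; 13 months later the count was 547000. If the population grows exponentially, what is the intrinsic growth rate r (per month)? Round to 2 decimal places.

0.43 per month

From N(t) = N₀·e^(rt): e^(r·13) = 547000/2180 = 250.92.
r·13 = ln(250.92) = 5.5251, so r = 5.5251/13 = 0.42501.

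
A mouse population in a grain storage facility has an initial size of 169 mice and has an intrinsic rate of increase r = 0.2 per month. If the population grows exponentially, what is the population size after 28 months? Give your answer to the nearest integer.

45702 mice

N(t) = N₀·e^(rt) = 169 × e^(0.2×28) = 169 × e^5.6.
e^5.6 ≈ 270.43, so N ≈ 169 × 270.43 = 45702.1.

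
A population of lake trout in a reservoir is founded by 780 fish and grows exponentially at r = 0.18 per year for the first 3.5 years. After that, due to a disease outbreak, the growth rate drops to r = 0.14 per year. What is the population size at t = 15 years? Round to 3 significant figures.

7330 fish

Phase 1: N(3.5) = 780·e^(0.18×3.5) = 780·e^0.63 = 1464.54.
Phase 2 runs for 15 − 3.5 = 11.5 years at r = 0.14.
N(15) = 1464.54·e^(0.14×11.5) = 1464.54·e^1.61 = 7326.8.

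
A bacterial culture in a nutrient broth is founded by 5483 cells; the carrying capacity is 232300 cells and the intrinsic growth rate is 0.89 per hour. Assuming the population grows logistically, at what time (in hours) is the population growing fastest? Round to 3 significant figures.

4.18 hours

Logistic growth is fastest at N = K/2 = 116150.
A = (K − N₀)/N₀ = 41.367. Set K/(1 + A·e^(−rt)) = K/2 → A·e^(−rt) = 1.
e^(−0.89t) = 1/41.367 = 0.0241737, so t = ln(41.367)/0.89 = 3.7225/0.89 = 4.1826.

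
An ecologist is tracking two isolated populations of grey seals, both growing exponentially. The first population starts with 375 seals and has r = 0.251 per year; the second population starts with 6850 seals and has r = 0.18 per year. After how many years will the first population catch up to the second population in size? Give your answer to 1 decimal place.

40.9 years

Set 375·e^(0.251t) = 6850·e^(0.18t).
e^((0.251 − 0.18)t) = 6850/375 → e^(0.071·t) = 18.267.
0.071·t = ln(18.267) = 2.9051, so t = 2.9051/0.071 = 40.917.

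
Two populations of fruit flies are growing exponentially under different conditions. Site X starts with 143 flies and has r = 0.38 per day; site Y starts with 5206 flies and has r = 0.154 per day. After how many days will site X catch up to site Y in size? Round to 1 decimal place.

Set 143·e^(0.38t) = 5206·e^(0.154t).
e^((0.38 − 0.154)t) = 5206/143 → e^(0.226·t) = 36.406.
0.226·t = ln(36.406) = 3.5947, so t = 3.5947/0.226 = 15.906.

15.9 days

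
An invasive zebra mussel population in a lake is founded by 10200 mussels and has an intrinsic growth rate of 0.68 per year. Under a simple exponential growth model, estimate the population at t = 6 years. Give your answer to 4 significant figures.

N(t) = N₀·e^(rt) = 10200 × e^(0.68×6) = 10200 × e^4.08.
e^4.08 ≈ 59.145, so N ≈ 10200 × 59.145 = 603284.

603300 mussels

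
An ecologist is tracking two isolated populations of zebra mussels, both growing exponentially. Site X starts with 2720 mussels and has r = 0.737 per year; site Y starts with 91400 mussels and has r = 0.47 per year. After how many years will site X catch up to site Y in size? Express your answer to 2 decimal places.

Set 2720·e^(0.737t) = 91400·e^(0.47t).
e^((0.737 − 0.47)t) = 91400/2720 → e^(0.267·t) = 33.603.
0.267·t = ln(33.603) = 3.5146, so t = 3.5146/0.267 = 13.163.

13.16 years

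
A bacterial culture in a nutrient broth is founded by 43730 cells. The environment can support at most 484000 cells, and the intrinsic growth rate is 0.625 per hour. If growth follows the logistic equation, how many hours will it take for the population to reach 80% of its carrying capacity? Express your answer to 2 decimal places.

5.91 hours

A = (K − N₀)/N₀ = (484000 − 43730)/43730 = 10.068.
Solve 484000/(1 + 10.068·e^(−0.625t)) = 387200: 1 + 10.068·e^(−0.625t) = 1.25, so e^(−0.625t) = 0.0248314.
−0.625·t = ln(0.0248314) = -3.6956, so t = 3.6956/0.625 = 5.913.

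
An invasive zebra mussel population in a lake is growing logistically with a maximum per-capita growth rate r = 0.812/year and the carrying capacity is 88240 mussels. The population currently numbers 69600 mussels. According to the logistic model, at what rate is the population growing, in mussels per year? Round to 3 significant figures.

dN/dt = rN(1 − N/K) = 0.812 × 69600 × (1 − 69600/88240).
1 − 69600/88240 = 0.21124; dN/dt = 0.812 × 69600 × 0.21124 = 11938.

11900 mussels per year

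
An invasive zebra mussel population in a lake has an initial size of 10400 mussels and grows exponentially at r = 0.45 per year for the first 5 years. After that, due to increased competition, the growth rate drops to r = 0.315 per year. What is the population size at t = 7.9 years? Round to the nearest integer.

Phase 1: N(5) = 10400·e^(0.45×5) = 10400·e^2.25 = 98672.5.
Phase 2 runs for 7.9 − 5 = 2.9 years at r = 0.315.
N(7.9) = 98672.5·e^(0.315×2.9) = 98672.5·e^0.9135 = 245994.

245994 mussels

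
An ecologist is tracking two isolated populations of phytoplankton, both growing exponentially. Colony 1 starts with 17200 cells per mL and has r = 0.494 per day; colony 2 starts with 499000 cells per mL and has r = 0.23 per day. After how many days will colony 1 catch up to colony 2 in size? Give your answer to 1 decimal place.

12.8 days

Set 17200·e^(0.494t) = 499000·e^(0.23t).
e^((0.494 − 0.23)t) = 499000/17200 → e^(0.264·t) = 29.012.
0.264·t = ln(29.012) = 3.3677, so t = 3.3677/0.264 = 12.756.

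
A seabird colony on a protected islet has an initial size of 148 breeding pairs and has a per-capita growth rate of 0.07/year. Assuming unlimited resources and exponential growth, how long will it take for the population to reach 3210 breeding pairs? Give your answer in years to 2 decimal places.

Set N₀·e^(rt) = 3210: e^(0.07·t) = 3210/148 = 21.689.
0.07·t = ln(21.689) = 3.0768, so t = 3.0768/0.07 = 43.954.

43.95 years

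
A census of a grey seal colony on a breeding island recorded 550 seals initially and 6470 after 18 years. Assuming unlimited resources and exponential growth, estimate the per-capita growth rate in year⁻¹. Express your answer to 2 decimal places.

From N(t) = N₀·e^(rt): e^(r·18) = 6470/550 = 11.764.
r·18 = ln(11.764) = 2.465, so r = 2.465/18 = 0.13695.

0.14 per year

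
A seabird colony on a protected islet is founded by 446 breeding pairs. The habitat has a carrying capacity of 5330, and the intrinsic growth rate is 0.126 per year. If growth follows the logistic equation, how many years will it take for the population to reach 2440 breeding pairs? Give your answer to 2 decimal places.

A = (K − N₀)/N₀ = (5330 − 446)/446 = 10.951.
Solve 5330/(1 + 10.951·e^(−0.126t)) = 2440: 1 + 10.951·e^(−0.126t) = 2.1844, so e^(−0.126t) = 0.10816.
−0.126·t = ln(0.10816) = -2.2241, so t = 2.2241/0.126 = 17.652.

17.65 years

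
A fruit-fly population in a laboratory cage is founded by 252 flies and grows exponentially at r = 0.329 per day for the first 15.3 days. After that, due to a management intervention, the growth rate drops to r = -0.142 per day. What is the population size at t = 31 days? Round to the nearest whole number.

4162 flies

Phase 1: N(15.3) = 252·e^(0.329×15.3) = 252·e^5.034 = 38682.
Phase 2 runs for 31 − 15.3 = 15.7 days at r = -0.142.
N(31) = 38682·e^(-0.142×15.7) = 38682·e^-2.229 = 4161.91.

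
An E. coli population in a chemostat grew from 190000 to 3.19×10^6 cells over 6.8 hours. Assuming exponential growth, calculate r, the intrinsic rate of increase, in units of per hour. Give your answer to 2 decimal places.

0.41 per hour

From N(t) = N₀·e^(rt): e^(r·6.8) = 3.19×10^6/190000 = 16.789.
r·6.8 = ln(16.789) = 2.8208, so r = 2.8208/6.8 = 0.41482.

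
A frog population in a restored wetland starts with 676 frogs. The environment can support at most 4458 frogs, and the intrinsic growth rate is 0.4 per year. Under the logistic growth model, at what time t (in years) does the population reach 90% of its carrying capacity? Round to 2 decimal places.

9.80 years

A = (K − N₀)/N₀ = (4458 − 676)/676 = 5.5947.
Solve 4458/(1 + 5.5947·e^(−0.4t)) = 4012.2: 1 + 5.5947·e^(−0.4t) = 1.1111, so e^(−0.4t) = 0.0198602.
−0.4·t = ln(0.0198602) = -3.919, so t = 3.919/0.4 = 9.7976.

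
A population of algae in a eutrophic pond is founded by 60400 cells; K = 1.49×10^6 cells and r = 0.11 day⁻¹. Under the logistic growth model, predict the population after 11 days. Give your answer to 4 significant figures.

A = (K − N₀)/N₀ = (1.49×10^6 − 60400)/60400 = 23.669.
N(t) = K/(1 + A·e^(−rt)) = 1.49×10^6/(1 + 23.669×e^(−0.11×11)).
e^(−1.21) = 0.2982; denominator = 1 + 23.669×0.2982 = 8.058.
N = 1.49×10^6/8.058 = 184910.

184900 cells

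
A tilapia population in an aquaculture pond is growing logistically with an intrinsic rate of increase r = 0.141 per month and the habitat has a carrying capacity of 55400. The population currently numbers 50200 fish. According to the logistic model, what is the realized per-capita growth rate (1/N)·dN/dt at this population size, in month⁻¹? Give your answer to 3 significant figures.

0.0132 per month

(1/N)·dN/dt = r(1 − N/K) = 0.141 × (1 − 50200/55400).
= 0.141 × 0.093863 = 0.013235.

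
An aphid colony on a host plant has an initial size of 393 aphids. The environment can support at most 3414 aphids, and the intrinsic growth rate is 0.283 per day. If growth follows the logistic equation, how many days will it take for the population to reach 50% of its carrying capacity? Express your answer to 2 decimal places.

7.21 days

A = (K − N₀)/N₀ = (3414 − 393)/393 = 7.687.
Solve 3414/(1 + 7.687·e^(−0.283t)) = 1707: 1 + 7.687·e^(−0.283t) = 2, so e^(−0.283t) = 0.130089.
−0.283·t = ln(0.130089) = -2.0395, so t = 2.0395/0.283 = 7.2068.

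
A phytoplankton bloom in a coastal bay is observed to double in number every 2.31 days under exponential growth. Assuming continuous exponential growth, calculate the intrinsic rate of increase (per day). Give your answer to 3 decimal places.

r = ln(2)/t_d = 0.6931/2.31 = 0.30006.

0.300 per day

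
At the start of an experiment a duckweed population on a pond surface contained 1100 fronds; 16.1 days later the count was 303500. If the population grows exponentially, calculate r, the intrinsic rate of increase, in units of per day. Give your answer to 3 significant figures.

0.349 per day

From N(t) = N₀·e^(rt): e^(r·16.1) = 303500/1100 = 275.91.
r·16.1 = ln(275.91) = 5.6201, so r = 5.6201/16.1 = 0.34907.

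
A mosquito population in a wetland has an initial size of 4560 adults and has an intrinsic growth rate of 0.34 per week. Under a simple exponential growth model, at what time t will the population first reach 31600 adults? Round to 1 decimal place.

5.7 weeks

Set N₀·e^(rt) = 31600: e^(0.34·t) = 31600/4560 = 6.9298.
0.34·t = ln(6.9298) = 1.9358, so t = 1.9358/0.34 = 5.6936.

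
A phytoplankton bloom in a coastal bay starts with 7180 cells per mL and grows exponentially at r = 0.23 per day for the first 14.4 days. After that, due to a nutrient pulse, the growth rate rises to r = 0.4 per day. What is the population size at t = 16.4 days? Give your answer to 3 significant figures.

438000 cells per mL

Phase 1: N(14.4) = 7180·e^(0.23×14.4) = 7180·e^3.312 = 197019.
Phase 2 runs for 16.4 − 14.4 = 2 days at r = 0.4.
N(16.4) = 197019·e^(0.4×2) = 197019·e^0.8 = 438474.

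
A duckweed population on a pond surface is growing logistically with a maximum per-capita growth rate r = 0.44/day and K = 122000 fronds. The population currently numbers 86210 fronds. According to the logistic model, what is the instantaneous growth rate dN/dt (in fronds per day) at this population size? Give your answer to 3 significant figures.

11100 fronds per day

dN/dt = rN(1 − N/K) = 0.44 × 86210 × (1 − 86210/122000).
1 − 86210/122000 = 0.29336; dN/dt = 0.44 × 86210 × 0.29336 = 11128.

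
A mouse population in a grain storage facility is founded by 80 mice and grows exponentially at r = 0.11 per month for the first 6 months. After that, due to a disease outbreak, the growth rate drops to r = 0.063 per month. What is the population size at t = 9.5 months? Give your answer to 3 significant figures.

Phase 1: N(6) = 80·e^(0.11×6) = 80·e^0.66 = 154.783.
Phase 2 runs for 9.5 − 6 = 3.5 months at r = 0.063.
N(9.5) = 154.783·e^(0.063×3.5) = 154.783·e^0.2205 = 192.968.

193 mice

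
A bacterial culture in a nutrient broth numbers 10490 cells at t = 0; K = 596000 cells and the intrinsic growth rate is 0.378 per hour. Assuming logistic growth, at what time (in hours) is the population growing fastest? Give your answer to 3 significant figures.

Logistic growth is fastest at N = K/2 = 298000.
A = (K − N₀)/N₀ = 55.816. Set K/(1 + A·e^(−rt)) = K/2 → A·e^(−rt) = 1.
e^(−0.378t) = 1/55.816 = 0.017916, so t = ln(55.816)/0.378 = 4.0221/0.378 = 10.64.

10.6 hours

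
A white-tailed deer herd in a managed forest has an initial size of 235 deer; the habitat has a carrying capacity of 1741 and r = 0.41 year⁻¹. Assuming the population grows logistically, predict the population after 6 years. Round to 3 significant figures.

A = (K − N₀)/N₀ = (1741 − 235)/235 = 6.4085.
N(t) = K/(1 + A·e^(−rt)) = 1741/(1 + 6.4085×e^(−0.41×6)).
e^(−2.46) = 0.085435; denominator = 1 + 6.4085×0.085435 = 1.5475.
N = 1741/1.5475 = 1125.03.

1130 deer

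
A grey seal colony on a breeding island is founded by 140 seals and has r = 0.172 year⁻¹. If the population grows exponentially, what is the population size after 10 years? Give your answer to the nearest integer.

N(t) = N₀·e^(rt) = 140 × e^(0.172×10) = 140 × e^1.72.
e^1.72 ≈ 5.5845, so N ≈ 140 × 5.5845 = 781.834.

782 seals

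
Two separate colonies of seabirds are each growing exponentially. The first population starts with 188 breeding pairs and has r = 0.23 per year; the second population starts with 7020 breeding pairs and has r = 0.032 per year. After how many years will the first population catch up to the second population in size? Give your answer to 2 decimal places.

Set 188·e^(0.23t) = 7020·e^(0.032t).
e^((0.23 − 0.032)t) = 7020/188 → e^(0.198·t) = 37.34.
0.198·t = ln(37.34) = 3.6201, so t = 3.6201/0.198 = 18.283.

18.28 years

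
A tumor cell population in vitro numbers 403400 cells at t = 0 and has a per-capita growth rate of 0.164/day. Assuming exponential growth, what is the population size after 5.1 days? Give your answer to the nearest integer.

931065 cells

N(t) = N₀·e^(rt) = 403400 × e^(0.164×5.1) = 403400 × e^0.8364.
e^0.8364 ≈ 2.308, so N ≈ 403400 × 2.308 = 931065.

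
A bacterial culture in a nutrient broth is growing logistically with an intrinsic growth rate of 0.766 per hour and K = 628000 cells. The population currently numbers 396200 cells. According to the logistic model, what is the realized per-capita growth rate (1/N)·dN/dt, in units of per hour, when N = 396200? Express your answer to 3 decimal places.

0.283 per hour

(1/N)·dN/dt = r(1 − N/K) = 0.766 × (1 − 396200/628000).
= 0.766 × 0.36911 = 0.28274.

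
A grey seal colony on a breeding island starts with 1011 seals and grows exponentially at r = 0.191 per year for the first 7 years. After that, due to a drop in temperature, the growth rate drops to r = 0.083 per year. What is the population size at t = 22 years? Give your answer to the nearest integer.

Phase 1: N(7) = 1011·e^(0.191×7) = 1011·e^1.337 = 3849.49.
Phase 2 runs for 22 − 7 = 15 years at r = 0.083.
N(22) = 3849.49·e^(0.083×15) = 3849.49·e^1.245 = 13369.

13369 seals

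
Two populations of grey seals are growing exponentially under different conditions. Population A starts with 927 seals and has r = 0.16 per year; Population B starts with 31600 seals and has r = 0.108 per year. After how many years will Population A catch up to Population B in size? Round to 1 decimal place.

Set 927·e^(0.16t) = 31600·e^(0.108t).
e^((0.16 − 0.108)t) = 31600/927 → e^(0.052·t) = 34.088.
0.052·t = ln(34.088) = 3.529, so t = 3.529/0.052 = 67.865.

67.9 years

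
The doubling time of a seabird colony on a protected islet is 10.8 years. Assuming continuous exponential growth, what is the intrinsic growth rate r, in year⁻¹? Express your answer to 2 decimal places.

0.06 per year

r = ln(2)/t_d = 0.6931/10.8 = 0.06418.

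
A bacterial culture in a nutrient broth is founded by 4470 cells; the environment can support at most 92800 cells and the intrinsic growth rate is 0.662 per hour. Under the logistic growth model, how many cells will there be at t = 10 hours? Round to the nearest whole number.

A = (K − N₀)/N₀ = (92800 − 4470)/4470 = 19.761.
N(t) = K/(1 + A·e^(−rt)) = 92800/(1 + 19.761×e^(−0.662×10)).
e^(−6.62) = 0.0013334; denominator = 1 + 19.761×0.0013334 = 1.0263.
N = 92800/1.0263 = 90417.5.

90418 cells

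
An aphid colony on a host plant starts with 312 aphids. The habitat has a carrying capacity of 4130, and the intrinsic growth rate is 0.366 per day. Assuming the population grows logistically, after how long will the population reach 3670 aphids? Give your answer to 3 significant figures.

A = (K − N₀)/N₀ = (4130 − 312)/312 = 12.237.
Solve 4130/(1 + 12.237·e^(−0.366t)) = 3670: 1 + 12.237·e^(−0.366t) = 1.1253, so e^(−0.366t) = 0.0102426.
−0.366·t = ln(0.0102426) = -4.5812, so t = 4.5812/0.366 = 12.517.

12.5 days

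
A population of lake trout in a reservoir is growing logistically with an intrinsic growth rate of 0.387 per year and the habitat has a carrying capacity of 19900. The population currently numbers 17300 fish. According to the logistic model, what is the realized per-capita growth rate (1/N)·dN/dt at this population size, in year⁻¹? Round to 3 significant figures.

0.0506 per year

(1/N)·dN/dt = r(1 − N/K) = 0.387 × (1 − 17300/19900).
= 0.387 × 0.13065 = 0.050563.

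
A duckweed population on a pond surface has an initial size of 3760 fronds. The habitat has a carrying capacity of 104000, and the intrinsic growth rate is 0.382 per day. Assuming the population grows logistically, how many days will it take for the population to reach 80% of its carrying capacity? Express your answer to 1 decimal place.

A = (K − N₀)/N₀ = (104000 − 3760)/3760 = 26.66.
Solve 104000/(1 + 26.66·e^(−0.382t)) = 83200: 1 + 26.66·e^(−0.382t) = 1.25, so e^(−0.382t) = 0.00937749.
−0.382·t = ln(0.00937749) = -4.6694, so t = 4.6694/0.382 = 12.224.

12.2 days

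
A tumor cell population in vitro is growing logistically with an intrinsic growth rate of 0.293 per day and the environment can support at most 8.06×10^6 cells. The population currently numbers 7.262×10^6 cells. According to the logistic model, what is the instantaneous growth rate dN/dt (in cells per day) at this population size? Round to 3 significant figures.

211000 cells per day

dN/dt = rN(1 − N/K) = 0.293 × 7.262×10^6 × (1 − 7.262×10^6/8.06×10^6).
1 − 7.262×10^6/8.06×10^6 = 0.099007; dN/dt = 0.293 × 7.262×10^6 × 0.099007 = 2.10665×10^5.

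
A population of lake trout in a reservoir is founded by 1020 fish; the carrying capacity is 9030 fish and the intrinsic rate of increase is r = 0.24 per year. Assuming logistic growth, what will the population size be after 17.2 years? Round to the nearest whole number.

8016 fish

A = (K − N₀)/N₀ = (9030 − 1020)/1020 = 7.8529.
N(t) = K/(1 + A·e^(−rt)) = 9030/(1 + 7.8529×e^(−0.24×17.2)).
e^(−4.128) = 0.016115; denominator = 1 + 7.8529×0.016115 = 1.1266.
N = 9030/1.1266 = 8015.62.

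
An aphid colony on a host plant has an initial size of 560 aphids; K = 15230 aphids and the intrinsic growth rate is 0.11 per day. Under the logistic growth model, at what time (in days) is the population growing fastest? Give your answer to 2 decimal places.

29.69 days

Logistic growth is fastest at N = K/2 = 7615.
A = (K − N₀)/N₀ = 26.196. Set K/(1 + A·e^(−rt)) = K/2 → A·e^(−rt) = 1.
e^(−0.11t) = 1/26.196 = 0.0381731, so t = ln(26.196)/0.11 = 3.2656/0.11 = 29.687.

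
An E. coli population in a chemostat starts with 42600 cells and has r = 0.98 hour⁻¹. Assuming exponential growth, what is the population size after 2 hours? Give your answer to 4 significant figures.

N(t) = N₀·e^(rt) = 42600 × e^(0.98×2) = 42600 × e^1.96.
e^1.96 ≈ 7.0993, so N ≈ 42600 × 7.0993 = 302431.

302400 cells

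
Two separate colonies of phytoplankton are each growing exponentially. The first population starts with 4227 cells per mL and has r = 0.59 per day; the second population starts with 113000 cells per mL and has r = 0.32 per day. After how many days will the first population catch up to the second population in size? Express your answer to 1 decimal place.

12.2 days

Set 4227·e^(0.59t) = 113000·e^(0.32t).
e^((0.59 − 0.32)t) = 113000/4227 → e^(0.27·t) = 26.733.
0.27·t = ln(26.733) = 3.2859, so t = 3.2859/0.27 = 12.17.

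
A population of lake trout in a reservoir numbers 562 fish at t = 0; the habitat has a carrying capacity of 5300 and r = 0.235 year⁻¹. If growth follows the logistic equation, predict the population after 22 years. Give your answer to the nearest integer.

A = (K − N₀)/N₀ = (5300 − 562)/562 = 8.4306.
N(t) = K/(1 + A·e^(−rt)) = 5300/(1 + 8.4306×e^(−0.235×22)).
e^(−5.17) = 0.0056846; denominator = 1 + 8.4306×0.0056846 = 1.0479.
N = 5300/1.0479 = 5057.62.

5058 fish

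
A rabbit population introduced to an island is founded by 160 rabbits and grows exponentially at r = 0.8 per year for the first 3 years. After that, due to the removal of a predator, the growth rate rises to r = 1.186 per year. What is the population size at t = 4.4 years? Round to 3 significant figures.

9280 rabbits

Phase 1: N(3) = 160·e^(0.8×3) = 160·e^2.4 = 1763.71.
Phase 2 runs for 4.4 − 3 = 1.4 years at r = 1.186.
N(4.4) = 1763.71·e^(1.186×1.4) = 1763.71·e^1.66 = 9279.6.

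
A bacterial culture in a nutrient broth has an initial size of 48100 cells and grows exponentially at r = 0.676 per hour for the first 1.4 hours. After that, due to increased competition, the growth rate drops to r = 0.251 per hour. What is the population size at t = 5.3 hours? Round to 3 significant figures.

330000 cells

Phase 1: N(1.4) = 48100·e^(0.676×1.4) = 48100·e^0.9464 = 123926.
Phase 2 runs for 5.3 − 1.4 = 3.9 hours at r = 0.251.
N(5.3) = 123926·e^(0.251×3.9) = 123926·e^0.9789 = 329832.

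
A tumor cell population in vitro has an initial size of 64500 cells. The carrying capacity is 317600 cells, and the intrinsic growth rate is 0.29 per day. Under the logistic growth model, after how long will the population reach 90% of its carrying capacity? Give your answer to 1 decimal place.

A = (K − N₀)/N₀ = (317600 − 64500)/64500 = 3.924.
Solve 317600/(1 + 3.924·e^(−0.29t)) = 285840: 1 + 3.924·e^(−0.29t) = 1.1111, so e^(−0.29t) = 0.0283156.
−0.29·t = ln(0.0283156) = -3.5643, so t = 3.5643/0.29 = 12.291.

12.3 days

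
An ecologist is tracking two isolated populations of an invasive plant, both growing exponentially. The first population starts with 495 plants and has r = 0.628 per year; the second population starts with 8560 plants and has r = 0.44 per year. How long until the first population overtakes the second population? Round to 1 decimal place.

Set 495·e^(0.628t) = 8560·e^(0.44t).
e^((0.628 − 0.44)t) = 8560/495 → e^(0.188·t) = 17.293.
0.188·t = ln(17.293) = 2.8503, so t = 2.8503/0.188 = 15.161.

15.2 years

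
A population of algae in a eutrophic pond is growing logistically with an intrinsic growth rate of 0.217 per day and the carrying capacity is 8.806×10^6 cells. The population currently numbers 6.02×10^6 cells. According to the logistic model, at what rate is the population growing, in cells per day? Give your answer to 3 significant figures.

413000 cells per day

dN/dt = rN(1 − N/K) = 0.217 × 6.02×10^6 × (1 − 6.02×10^6/8.806×10^6).
1 − 6.02×10^6/8.806×10^6 = 0.31638; dN/dt = 0.217 × 6.02×10^6 × 0.31638 = 4.13294×10^5.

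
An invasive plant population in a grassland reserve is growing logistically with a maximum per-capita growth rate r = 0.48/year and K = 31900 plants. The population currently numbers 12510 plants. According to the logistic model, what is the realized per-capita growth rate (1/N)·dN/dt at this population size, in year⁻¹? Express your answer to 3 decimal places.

0.292 per year

(1/N)·dN/dt = r(1 − N/K) = 0.48 × (1 − 12510/31900).
= 0.48 × 0.60784 = 0.29176.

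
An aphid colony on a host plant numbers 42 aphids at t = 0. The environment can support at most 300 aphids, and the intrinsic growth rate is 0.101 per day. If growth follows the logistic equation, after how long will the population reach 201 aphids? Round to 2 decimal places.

24.98 days

A = (K − N₀)/N₀ = (300 − 42)/42 = 6.1429.
Solve 300/(1 + 6.1429·e^(−0.101t)) = 201: 1 + 6.1429·e^(−0.101t) = 1.4925, so e^(−0.101t) = 0.0801805.
−0.101·t = ln(0.0801805) = -2.5235, so t = 2.5235/0.101 = 24.985.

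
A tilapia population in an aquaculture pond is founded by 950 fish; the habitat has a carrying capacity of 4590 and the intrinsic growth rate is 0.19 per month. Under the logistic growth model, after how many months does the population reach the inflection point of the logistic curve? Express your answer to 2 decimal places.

Logistic growth is fastest at N = K/2 = 2295.
A = (K − N₀)/N₀ = 3.8316. Set K/(1 + A·e^(−rt)) = K/2 → A·e^(−rt) = 1.
e^(−0.19t) = 1/3.8316 = 0.260989, so t = ln(3.8316)/0.19 = 1.3433/0.19 = 7.0699.

7.07 months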